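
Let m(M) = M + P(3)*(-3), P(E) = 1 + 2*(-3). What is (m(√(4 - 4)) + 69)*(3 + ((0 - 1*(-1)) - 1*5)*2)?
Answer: -420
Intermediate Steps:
P(E) = -5 (P(E) = 1 - 6 = -5)
m(M) = 15 + M (m(M) = M - 5*(-3) = M + 15 = 15 + M)
(m(√(4 - 4)) + 69)*(3 + ((0 - 1*(-1)) - 1*5)*2) = ((15 + √(4 - 4)) + 69)*(3 + ((0 - 1*(-1)) - 1*5)*2) = ((15 + √0) + 69)*(3 + ((0 + 1) - 5)*2) = ((15 + 0) + 69)*(3 + (1 - 5)*2) = (15 + 69)*(3 - 4*2) = 84*(3 - 8) = 84*(-5) = -420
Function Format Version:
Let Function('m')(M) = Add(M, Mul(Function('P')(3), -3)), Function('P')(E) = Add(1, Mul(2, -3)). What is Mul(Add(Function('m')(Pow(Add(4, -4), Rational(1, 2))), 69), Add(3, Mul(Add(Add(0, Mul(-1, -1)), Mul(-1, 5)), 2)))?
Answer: -420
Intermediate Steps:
Function('P')(E) = -5 (Function('P')(E) = Add(1, -6) = -5)
Function('m')(M) = Add(15, M) (Function('m')(M) = Add(M, Mul(-5, -3)) = Add(M, 15) = Add(15, M))
Mul(Add(Function('m')(Pow(Add(4, -4), Rational(1, 2))), 69), Add(3, Mul(Add(Add(0, Mul(-1, -1)), Mul(-1, 5)), 2))) = Mul(Add(Add(15, Pow(Add(4, -4), Rational(1, 2))), 69), Add(3, Mul(Add(Add(0, Mul(-1, -1)), Mul(-1, 5)), 2))) = Mul(Add(Add(15, Pow(0, Rational(1, 2))), 69), Add(3, Mul(Add(Add(0, 1), -5), 2))) = Mul(Add(Add(15, 0), 69), Add(3, Mul(Add(1, -5), 2))) = Mul(Add(15, 69), Add(3, Mul(-4, 2))) = Mul(84, Add(3, -8)) = Mul(84, -5) = -420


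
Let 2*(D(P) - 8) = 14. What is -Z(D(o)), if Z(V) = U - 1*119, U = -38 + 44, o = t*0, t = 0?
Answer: 113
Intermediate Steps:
o = 0 (o = 0*0 = 0)
U = 6
D(P) = 15 (D(P) = 8 + (1/2)*14 = 8 + 7 = 15)
Z(V) = -113 (Z(V) = 6 - 1*119 = 6 - 119 = -113)
-Z(D(o)) = -1*(-113) = 113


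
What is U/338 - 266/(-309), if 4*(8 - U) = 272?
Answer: 35684/52221 ≈ 0.68333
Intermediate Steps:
U = -60 (U = 8 - ¼*272 = 8 - 68 = -60)
U/338 - 266/(-309) = -60/338 - 266/(-309) = -60*1/338 - 266*(-1/309) = -30/169 + 266/309 = 35684/52221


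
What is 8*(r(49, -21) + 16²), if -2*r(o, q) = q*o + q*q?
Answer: 4400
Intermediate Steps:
r(o, q) = -q²/2 - o*q/2 (r(o, q) = -(q*o + q*q)/2 = -(o*q + q²)/2 = -(q² + o*q)/2 = -q²/2 - o*q/2)
8*(r(49, -21) + 16²) = 8*(-½*(-21)*(49 - 21) + 16²) = 8*(-½*(-21)*28 + 256) = 8*(294 + 256) = 8*550 = 4400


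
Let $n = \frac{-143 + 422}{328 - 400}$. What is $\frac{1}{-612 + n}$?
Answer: $- \frac{8}{4927} \approx -0.0016237$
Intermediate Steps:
$n = - \frac{31}{8}$ ($n = \frac{279}{-72} = 279 \left(- \frac{1}{72}\right) = - \frac{31}{8} \approx -3.875$)
$\frac{1}{-612 + n} = \frac{1}{-612 - \frac{31}{8}} = \frac{1}{- \frac{4927}{8}} = - \frac{8}{4927}$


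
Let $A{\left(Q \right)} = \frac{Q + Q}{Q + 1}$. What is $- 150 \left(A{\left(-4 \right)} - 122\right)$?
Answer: $17900$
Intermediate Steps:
$A{\left(Q \right)} = \frac{2 Q}{1 + Q}$
$- 150 \left(A{\left(-4 \right)} - 122\right) = - 150 \left(2 \left(-4\right) \frac{1}{1 - 4} - 122\right) = - 150 \left(2 \left(-4\right) \frac{1}{-3} - 122\right) = - 150 \left(2 \left(-4\right) \left(- \frac{1}{3}\right) - 122\right) = - 150 \left(\frac{8}{3} - 122\right) = \left(-150\right) \left(- \frac{358}{3}\right) = 17900$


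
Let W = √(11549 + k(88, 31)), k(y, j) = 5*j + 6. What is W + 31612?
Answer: 31612 + √11710 ≈ 31720.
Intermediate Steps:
k(y, j) = 6 + 5*j
W = √11710 (W = √(11549 + (6 + 5*31)) = √(11549 + (6 + 155)) = √(11549 + 161) = √11710 ≈ 108.21)
W + 31612 = √11710 + 31612 = 31612 + √11710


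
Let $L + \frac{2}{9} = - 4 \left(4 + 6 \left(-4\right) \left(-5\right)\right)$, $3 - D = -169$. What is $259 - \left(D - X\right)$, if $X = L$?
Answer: $- \frac{3683}{9} \approx -409.22$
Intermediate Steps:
$D = 172$ ($D = 3 - -169 = 3 + 169 = 172$)
$L = - \frac{4466}{9}$ ($L = - \frac{2}{9} - 4 \left(4 + 6 \left(-4\right) \left(-5\right)\right) = - \frac{2}{9} - 4 \left(4 - -120\right) = - \frac{2}{9} - 4 \left(4 + 120\right) = - \frac{2}{9} - 496 = - \frac{4466}{9} \approx -496.22$)
$X = - \frac{4466}{9} \approx -496.22$
$259 - \left(D - X\right) = 259 - \left(172 - - \frac{4466}{9}\right) = 259 - \left(172 + \frac{4466}{9}\right) = 259 - \frac{6014}{9} = - \frac{3683}{9}$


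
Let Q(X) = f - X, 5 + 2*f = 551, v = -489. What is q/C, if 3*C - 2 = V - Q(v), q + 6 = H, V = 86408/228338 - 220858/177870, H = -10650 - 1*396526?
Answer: 102505073676390/63847243241 ≈ 1605.5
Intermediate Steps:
H = -407176 (H = -10650 - 396526 = -407176)
V = -72439841/83914215 (V = 86408*(1/228338) - 220858*1/177870 = 43204/114169 - 10039/8085 = -72439841/83914215 ≈ -0.86326)
f = 273 (f = -5/2 + (½)*551 = -5/2 + 551/2 = 273)
Q(X) = 273 - X
q = -407182 (q = -6 - 407176 = -407182)
C = -63847243241/251742645 (C = ⅔ + (-72439841/83914215 - (273 - 1*(-489)))/3 = ⅔ + (-72439841/83914215 - (273 + 489))/3 = ⅔ + (-72439841/83914215 - 1*762)/3 = ⅔ + (-72439841/83914215 - 762)/3 = ⅔ + (⅓)*(-64015071671/83914215) = ⅔ - 64015071671/251742645 = -63847243241/251742645 ≈ -253.62)
q/C = -407182/(-63847243241/251742645) = -407182*(-251742645/63847243241) = 102505073676390/63847243241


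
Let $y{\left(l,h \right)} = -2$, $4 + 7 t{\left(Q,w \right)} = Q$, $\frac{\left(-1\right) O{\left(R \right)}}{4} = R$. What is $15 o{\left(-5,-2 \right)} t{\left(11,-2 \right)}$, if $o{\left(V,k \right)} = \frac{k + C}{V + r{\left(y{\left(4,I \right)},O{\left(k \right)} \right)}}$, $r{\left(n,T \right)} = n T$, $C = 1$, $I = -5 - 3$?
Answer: $\frac{5}{7} \approx 0.71429$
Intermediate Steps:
$I = -8$
$O{\left(R \right)} = - 4 R$
$t{\left(Q,w \right)} = - \frac{4}{7} + \frac{Q}{7}$
$r{\left(n,T \right)} = T n$
$o{\left(V,k \right)} = \frac{1 + k}{V + 8 k}$ ($o{\left(V,k \right)} = \frac{k + 1}{V + - 4 k \left(-2\right)} = \frac{1 + k}{V + 8 k}$)
$15 o{\left(-5,-2 \right)} t{\left(11,-2 \right)} = 15 \frac{1 - 2}{-5 + 8 \left(-2\right)} \left(- \frac{4}{7} + \frac{1}{7} \cdot 11\right) = 15 \frac{1}{-5 - 16} \left(-1\right) \left(- \frac{4}{7} + \frac{11}{7}\right) = 15 \frac{1}{-21} \left(-1\right) 1 = 15 \left(\left(- \frac{1}{21}\right) \left(-1\right)\right) 1 = 15 \cdot \frac{1}{21} \cdot 1 = \frac{5}{7} \cdot 1 = \frac{5}{7}$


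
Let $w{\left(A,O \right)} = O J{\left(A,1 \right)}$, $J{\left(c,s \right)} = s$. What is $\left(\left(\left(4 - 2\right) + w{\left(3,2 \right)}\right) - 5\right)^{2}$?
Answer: $1$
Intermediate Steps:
$w{\left(A,O \right)} = O$ ($w{\left(A,O \right)} = O 1 = O$)
$\left(\left(\left(4 - 2\right) + w{\left(3,2 \right)}\right) - 5\right)^{2} = \left(\left(\left(4 - 2\right) + 2\right) - 5\right)^{2} = \left(\left(2 + 2\right) - 5\right)^{2} = \left(4 - 5\right)^{2} = \left(-1\right)^{2} = 1$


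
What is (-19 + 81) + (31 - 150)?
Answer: -57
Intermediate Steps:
(-19 + 81) + (31 - 150) = 62 - 119 = -57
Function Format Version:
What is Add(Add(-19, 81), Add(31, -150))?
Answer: -57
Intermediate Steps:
Add(Add(-19, 81), Add(31, -150)) = Add(62, -119) = -57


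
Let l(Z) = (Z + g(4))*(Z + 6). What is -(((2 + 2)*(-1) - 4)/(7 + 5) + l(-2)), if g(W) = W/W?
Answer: 14/3 ≈ 4.6667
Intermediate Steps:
g(W) = 1
l(Z) = (1 + Z)*(6 + Z) (l(Z) = (Z + 1)*(Z + 6) = (1 + Z)*(6 + Z))
-(((2 + 2)*(-1) - 4)/(7 + 5) + l(-2)) = -(((2 + 2)*(-1) - 4)/(7 + 5) + (6 + (-2)² + 7*(-2))) = -((4*(-1) - 4)/12 + (6 + 4 - 14)) = -((-4 - 4)*(1/12) - 4) = -(-8*1/12 - 4) = -(-⅔ - 4) = -1*(-14/3) = 14/3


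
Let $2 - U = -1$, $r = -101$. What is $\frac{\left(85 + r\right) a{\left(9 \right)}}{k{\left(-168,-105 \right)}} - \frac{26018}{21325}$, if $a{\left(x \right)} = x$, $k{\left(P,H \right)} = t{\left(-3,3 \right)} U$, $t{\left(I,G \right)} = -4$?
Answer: $\frac{229882}{21325} \approx 10.78$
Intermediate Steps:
$U = 3$ ($U = 2 - -1 = 2 + 1 = 3$)
$k{\left(P,H \right)} = -12$ ($k{\left(P,H \right)} = \left(-4\right) 3 = -12$)
$\frac{\left(85 + r\right) a{\left(9 \right)}}{k{\left(-168,-105 \right)}} - \frac{26018}{21325} = \frac{\left(85 - 101\right) 9}{-12} - \frac{26018}{21325} = \left(-16\right) 9 \left(- \frac{1}{12}\right) - \frac{26018}{21325} = \left(-144\right) \left(- \frac{1}{12}\right) - \frac{26018}{21325} = 12 - \frac{26018}{21325} = \frac{229882}{21325}$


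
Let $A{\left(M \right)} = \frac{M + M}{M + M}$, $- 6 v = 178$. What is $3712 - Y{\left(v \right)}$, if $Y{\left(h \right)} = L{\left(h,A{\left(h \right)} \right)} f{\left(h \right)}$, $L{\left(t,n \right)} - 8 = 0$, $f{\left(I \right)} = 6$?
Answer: $3664$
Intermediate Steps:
$v = - \frac{89}{3}$ ($v = \left(- \frac{1}{6}\right) 178 = - \frac{89}{3} \approx -29.667$)
$A{\left(M \right)} = 1$ ($A{\left(M \right)} = \frac{2 M}{2 M} = 2 M \frac{1}{2 M} = 1$)
$L{\left(t,n \right)} = 8$ ($L{\left(t,n \right)} = 8 + 0 = 8$)
$Y{\left(h \right)} = 48$ ($Y{\left(h \right)} = 8 \cdot 6 = 48$)
$3712 - Y{\left(v \right)} = 3712 - 48 = 3664$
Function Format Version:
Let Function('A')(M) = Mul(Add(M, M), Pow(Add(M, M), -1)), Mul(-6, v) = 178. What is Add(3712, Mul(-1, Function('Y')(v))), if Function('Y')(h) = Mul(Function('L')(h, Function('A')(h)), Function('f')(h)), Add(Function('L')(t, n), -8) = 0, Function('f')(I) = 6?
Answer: 3664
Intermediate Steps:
v = Rational(-89, 3) (v = Mul(Rational(-1, 6), 178) = Rational(-89, 3) ≈ -29.667)
Function('A')(M) = 1 (Function('A')(M) = Mul(Mul(2, M), Pow(Mul(2, M), -1)) = Mul(Mul(2, M), Mul(Rational(1, 2), Pow(M, -1))) = 1)
Function('L')(t, n) = 8 (Function('L')(t, n) = Add(8, 0) = 8)
Function('Y')(h) = 48 (Function('Y')(h) = Mul(8, 6) = 48)
Add(3712, Mul(-1, Function('Y')(v))) = Add(3712, Mul(-1, 48)) = Add(3712, -48) = 3664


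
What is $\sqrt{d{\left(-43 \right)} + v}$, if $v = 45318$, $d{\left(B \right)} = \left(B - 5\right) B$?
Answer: $\sqrt{47382} \approx 217.67$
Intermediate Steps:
$d{\left(B \right)} = B \left(-5 + B\right)$ ($d{\left(B \right)} = \left(-5 + B\right) B = B \left(-5 + B\right)$)
$\sqrt{d{\left(-43 \right)} + v} = \sqrt{- 43 \left(-5 - 43\right) + 45318} = \sqrt{\left(-43\right) \left(-48\right) + 45318} = \sqrt{2064 + 45318} = \sqrt{47382}$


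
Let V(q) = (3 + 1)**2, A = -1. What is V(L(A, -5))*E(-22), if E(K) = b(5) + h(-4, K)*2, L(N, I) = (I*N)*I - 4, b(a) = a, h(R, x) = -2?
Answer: 16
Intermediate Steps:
L(N, I) = -4 + N*I**2 (L(N, I) = N*I**2 - 4 = -4 + N*I**2)
E(K) = 1 (E(K) = 5 - 2*2 = 5 - 4 = 1)
V(q) = 16 (V(q) = 4**2 = 16)
V(L(A, -5))*E(-22) = 16*1 = 16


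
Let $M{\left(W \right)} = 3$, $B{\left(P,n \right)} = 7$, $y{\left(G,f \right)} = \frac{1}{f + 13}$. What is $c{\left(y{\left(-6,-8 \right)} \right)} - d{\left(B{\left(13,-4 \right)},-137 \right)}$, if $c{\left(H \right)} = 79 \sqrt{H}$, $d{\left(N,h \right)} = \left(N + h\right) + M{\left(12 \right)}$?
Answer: $127 + \frac{79 \sqrt{5}}{5} \approx 162.33$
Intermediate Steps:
$y{\left(G,f \right)} = \frac{1}{13 + f}$
$d{\left(N,h \right)} = 3 + N + h$ ($d{\left(N,h \right)} = \left(N + h\right) + 3 = 3 + N + h$)
$c{\left(y{\left(-6,-8 \right)} \right)} - d{\left(B{\left(13,-4 \right)},-137 \right)} = 79 \sqrt{\frac{1}{13 - 8}} - \left(3 + 7 - 137\right) = 79 \sqrt{\frac{1}{5}} - -127 = \frac{79}{\sqrt{5}} + 127 = 79 \frac{\sqrt{5}}{5} + 127 = \frac{79 \sqrt{5}}{5} + 127 = 127 + \frac{79 \sqrt{5}}{5}$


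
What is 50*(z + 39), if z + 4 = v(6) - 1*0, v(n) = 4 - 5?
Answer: 1700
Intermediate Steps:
v(n) = -1
z = -5 (z = -4 + (-1 - 1*0) = -4 + (-1 + 0) = -4 - 1 = -5)
50*(z + 39) = 50*(-5 + 39) = 50*34 = 1700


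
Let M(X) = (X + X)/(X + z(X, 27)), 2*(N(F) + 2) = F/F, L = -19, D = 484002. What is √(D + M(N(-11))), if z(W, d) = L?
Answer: 2*√203401902/41 ≈ 695.70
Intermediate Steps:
z(W, d) = -19
N(F) = -3/2 (N(F) = -2 + (F/F)/2 = -2 + (½)*1 = -2 + ½ = -3/2)
M(X) = 2*X/(-19 + X) (M(X) = (X + X)/(X - 19) = (2*X)/(-19 + X) = 2*X/(-19 + X))
√(D + M(N(-11))) = √(484002 + 2*(-3/2)/(-19 - 3/2)) = √(484002 + 2*(-3/2)/(-41/2)) = √(484002 + 2*(-3/2)*(-2/41)) = √(484002 + 6/41) = √(19844088/41) = 2*√203401902/41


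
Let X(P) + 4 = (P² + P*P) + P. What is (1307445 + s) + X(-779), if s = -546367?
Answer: 1973977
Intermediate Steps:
X(P) = -4 + P + 2*P² (X(P) = -4 + ((P² + P*P) + P) = -4 + ((P² + P²) + P) = -4 + (2*P² + P) = -4 + (P + 2*P²) = -4 + P + 2*P²)
(1307445 + s) + X(-779) = (1307445 - 546367) + (-4 - 779 + 2*(-779)²) = 761078 + (-4 - 779 + 2*606841) = 761078 + (-4 - 779 + 1213682) = 761078 + 1212899 = 1973977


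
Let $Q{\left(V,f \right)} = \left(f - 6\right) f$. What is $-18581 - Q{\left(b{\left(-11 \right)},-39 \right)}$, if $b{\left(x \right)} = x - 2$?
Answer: $-20336$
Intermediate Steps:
$b{\left(x \right)} = -2 + x$
$Q{\left(V,f \right)} = f \left(-6 + f\right)$ ($Q{\left(V,f \right)} = \left(-6 + f\right) f = f \left(-6 + f\right)$)
$-18581 - Q{\left(b{\left(-11 \right)},-39 \right)} = -18581 - - 39 \left(-6 - 39\right) = -18581 - \left(-39\right) \left(-45\right) = -18581 - 1755 = -20336$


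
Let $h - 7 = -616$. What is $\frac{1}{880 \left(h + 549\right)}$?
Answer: $- \frac{1}{52800} \approx -1.8939 \cdot 10^{-5}$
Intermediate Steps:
$h = -609$ ($h = 7 - 616 = -609$)
$\frac{1}{880 \left(h + 549\right)} = \frac{1}{880 \left(-609 + 549\right)} = \frac{1}{880 \left(-60\right)} = \frac{1}{-52800} = - \frac{1}{52800}$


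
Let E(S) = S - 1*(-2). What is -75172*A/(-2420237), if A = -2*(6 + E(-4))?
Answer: -601376/2420237 ≈ -0.24848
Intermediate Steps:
E(S) = 2 + S (E(S) = S + 2 = 2 + S)
A = -8 (A = -2*(6 + (2 - 4)) = -2*(6 - 2) = -2*4 = -8)
-75172*A/(-2420237) = -75172*(-8)/(-2420237) = 601376*(-1/2420237) = -601376/2420237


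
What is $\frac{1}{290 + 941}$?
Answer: $\frac{1}{1231} \approx 0.00081235$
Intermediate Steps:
$\frac{1}{290 + 941} = \frac{1}{1231}$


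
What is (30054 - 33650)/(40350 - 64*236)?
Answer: -1798/12623 ≈ -0.14244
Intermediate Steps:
(30054 - 33650)/(40350 - 64*236) = -3596/(40350 - 15104) = -3596/25246 = -3596*1/25246 = -1798/12623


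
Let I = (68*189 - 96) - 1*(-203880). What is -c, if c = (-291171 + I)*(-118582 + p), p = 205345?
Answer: 6466880205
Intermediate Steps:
I = 216636 (I = (12852 - 96) + 203880 = 12756 + 203880 = 216636)
c = -6466880205 (c = (-291171 + 216636)*(-118582 + 205345) = -74535*86763 = -6466880205)
-c = -1*(-6466880205) = 6466880205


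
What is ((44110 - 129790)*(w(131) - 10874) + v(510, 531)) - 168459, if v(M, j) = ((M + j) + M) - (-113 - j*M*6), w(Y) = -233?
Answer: 953105825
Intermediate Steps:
v(M, j) = 113 + j + 2*M + 6*M*j (v(M, j) = (j + 2*M) - (-113 - M*j*6) = (j + 2*M) - (-113 - 6*M*j) = (j + 2*M) + (113 + 6*M*j) = 113 + j + 2*M + 6*M*j)
((44110 - 129790)*(w(131) - 10874) + v(510, 531)) - 168459 = ((44110 - 129790)*(-233 - 10874) + (113 + 531 + 2*510 + 6*510*531)) - 168459 = (-85680*(-11107) + (113 + 531 + 1020 + 1624860)) - 168459 = (951647760 + 1626524) - 168459 = 953274284 - 168459 = 953105825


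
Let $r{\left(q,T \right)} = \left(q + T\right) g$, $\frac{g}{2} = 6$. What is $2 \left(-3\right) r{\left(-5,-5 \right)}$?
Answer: $720$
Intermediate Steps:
$g = 12$ ($g = 2 \cdot 6 = 12$)
$r{\left(q,T \right)} = 12 T + 12 q$ ($r{\left(q,T \right)} = \left(q + T\right) 12 = \left(T + q\right) 12 = 12 T + 12 q$)
$2 \left(-3\right) r{\left(-5,-5 \right)} = 2 \left(-3\right) \left(12 \left(-5\right) + 12 \left(-5\right)\right) = - 6 \left(-60 - 60\right) = \left(-6\right) \left(-120\right) = 720$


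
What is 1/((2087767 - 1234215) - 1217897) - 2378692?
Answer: -866664536741/364345 ≈ -2.3787e+6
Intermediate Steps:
1/((2087767 - 1234215) - 1217897) - 2378692 = 1/(853552 - 1217897) - 2378692 = 1/(-364345) - 2378692 = -1/364345 - 2378692 = -866664536741/364345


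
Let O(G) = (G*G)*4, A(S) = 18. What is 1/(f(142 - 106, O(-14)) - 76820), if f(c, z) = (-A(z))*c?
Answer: -1/77468 ≈ -1.2909e-5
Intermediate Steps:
O(G) = 4*G² (O(G) = G²*4 = 4*G²)
f(c, z) = -18*c (f(c, z) = (-1*18)*c = -18*c)
1/(f(142 - 106, O(-14)) - 76820) = 1/(-18*(142 - 106) - 76820) = 1/(-18*36 - 76820) = 1/(-648 - 76820) = 1/(-77468) = -1/77468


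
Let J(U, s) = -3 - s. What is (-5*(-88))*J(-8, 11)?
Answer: -6160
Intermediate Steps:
(-5*(-88))*J(-8, 11) = (-5*(-88))*(-3 - 1*11) = 440*(-3 - 11) = 440*(-14) = -6160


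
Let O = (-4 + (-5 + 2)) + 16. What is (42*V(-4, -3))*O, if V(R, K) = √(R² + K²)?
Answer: 1890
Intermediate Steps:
O = 9 (O = (-4 - 3) + 16 = -7 + 16 = 9)
V(R, K) = √(K² + R²)
(42*V(-4, -3))*O = (42*√((-3)² + (-4)²))*9 = (42*√(9 + 16))*9 = (42*√25)*9 = (42*5)*9 = 210*9 = 1890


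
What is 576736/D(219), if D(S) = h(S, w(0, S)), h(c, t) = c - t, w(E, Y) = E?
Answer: 576736/219 ≈ 2633.5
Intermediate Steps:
D(S) = S (D(S) = S - 1*0 = S + 0 = S)
576736/D(219) = 576736/219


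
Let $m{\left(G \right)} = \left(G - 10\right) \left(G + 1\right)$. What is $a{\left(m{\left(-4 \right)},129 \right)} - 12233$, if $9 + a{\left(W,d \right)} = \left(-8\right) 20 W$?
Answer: $-18962$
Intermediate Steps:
$m{\left(G \right)} = \left(1 + G\right) \left(-10 + G\right)$ ($m{\left(G \right)} = \left(-10 + G\right) \left(1 + G\right) = \left(1 + G\right) \left(-10 + G\right)$)
$a{\left(W,d \right)} = -9 - 160 W$ ($a{\left(W,d \right)} = -9 + \left(-8\right) 20 W = -9 - 160 W$)
$a{\left(m{\left(-4 \right)},129 \right)} - 12233 = \left(-9 - 160 \left(-10 + \left(-4\right)^{2} - -36\right)\right) - 12233 = \left(-9 - 160 \left(-10 + 16 + 36\right)\right) - 12233 = \left(-9 - 6720\right) - 12233 = -6729 - 12233 = -18962$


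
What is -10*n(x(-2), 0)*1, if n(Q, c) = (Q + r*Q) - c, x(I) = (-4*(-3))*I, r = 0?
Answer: 240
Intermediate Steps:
x(I) = 12*I
n(Q, c) = Q - c (n(Q, c) = (Q + 0*Q) - c = (Q + 0) - c = Q - c)
-10*n(x(-2), 0)*1 = -10*(12*(-2) - 1*0)*1 = -10*(-24 + 0)*1 = -10*(-24)*1 = 240*1 = 240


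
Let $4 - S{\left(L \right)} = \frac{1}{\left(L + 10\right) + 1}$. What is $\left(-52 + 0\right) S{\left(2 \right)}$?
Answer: $-204$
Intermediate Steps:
$S{\left(L \right)} = 4 - \frac{1}{11 + L}$ ($S{\left(L \right)} = 4 - \frac{1}{\left(L + 10\right) + 1} = 4 - \frac{1}{\left(10 + L\right) + 1} = 4 - \frac{1}{11 + L}$)
$\left(-52 + 0\right) S{\left(2 \right)} = \left(-52 + 0\right) \frac{43 + 4 \cdot 2}{11 + 2} = - 52 \frac{43 + 8}{13} = - 52 \cdot \frac{1}{13} \cdot 51 = \left(-52\right) \frac{51}{13} = -204$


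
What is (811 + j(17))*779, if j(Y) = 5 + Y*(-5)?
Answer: 569449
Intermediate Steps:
j(Y) = 5 - 5*Y
(811 + j(17))*779 = (811 + (5 - 5*17))*779 = (811 + (5 - 85))*779 = (811 - 80)*779 = 731*779 = 569449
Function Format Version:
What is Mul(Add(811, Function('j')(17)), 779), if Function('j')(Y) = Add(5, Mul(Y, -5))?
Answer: 569449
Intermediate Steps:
Function('j')(Y) = Add(5, Mul(-5, Y))
Mul(Add(811, Function('j')(17)), 779) = Mul(Add(811, Add(5, Mul(-5, 17))), 779) = Mul(Add(811, Add(5, -85)), 779) = Mul(Add(811, -80), 779) = Mul(731, 779) = 569449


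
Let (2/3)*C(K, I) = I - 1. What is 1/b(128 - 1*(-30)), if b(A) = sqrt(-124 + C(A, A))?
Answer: sqrt(446)/223 ≈ 0.094703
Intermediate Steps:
C(K, I) = -3/2 + 3*I/2 (C(K, I) = 3*(I - 1)/2 = 3*(-1 + I)/2 = -3/2 + 3*I/2)
b(A) = sqrt(-251/2 + 3*A/2) (b(A) = sqrt(-124 + (-3/2 + 3*A/2)) = sqrt(-251/2 + 3*A/2))
1/b(128 - 1*(-30)) = 1/(sqrt(-502 + 6*(128 - 1*(-30)))/2) = 1/(sqrt(-502 + 6*(128 + 30))/2) = 1/(sqrt(-502 + 6*158)/2) = 1/(sqrt(-502 + 948)/2) = 1/(sqrt(446)/2) = sqrt(446)/223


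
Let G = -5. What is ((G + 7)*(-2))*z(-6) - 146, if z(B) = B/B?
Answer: -150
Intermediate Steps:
z(B) = 1
((G + 7)*(-2))*z(-6) - 146 = ((-5 + 7)*(-2))*1 - 146 = (2*(-2))*1 - 146 = -4*1 - 146 = -4 - 146 = -150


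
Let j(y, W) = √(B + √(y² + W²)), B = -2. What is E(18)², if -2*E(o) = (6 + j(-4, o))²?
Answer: (6 + √2*√(-1 + √85))⁴/4 ≈ 2555.0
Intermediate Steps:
j(y, W) = √(-2 + √(W² + y²)) (j(y, W) = √(-2 + √(y² + W²)) = √(-2 + √(W² + y²)))
E(o) = -(6 + √(-2 + √(16 + o²)))²/2 (E(o) = -(6 + √(-2 + √(o² + (-4)²)))²/2 = -(6 + √(-2 + √(o² + 16)))²/2 = -(6 + √(-2 + √(16 + o²)))²/2)
E(18)² = (-(6 + √(-2 + √(16 + 18²)))²/2)² = (-(6 + √(-2 + √(16 + 324)))²/2)² = (-(6 + √(-2 + √340))²/2)² = (-(6 + √(-2 + 2*√85))²/2)² = (6 + √(-2 + 2*√85))⁴/4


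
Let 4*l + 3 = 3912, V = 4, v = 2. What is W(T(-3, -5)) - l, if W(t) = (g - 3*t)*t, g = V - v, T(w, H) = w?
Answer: -4041/4 ≈ -1010.3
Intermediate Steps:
g = 2 (g = 4 - 1*2 = 4 - 2 = 2)
W(t) = t*(2 - 3*t) (W(t) = (2 - 3*t)*t = t*(2 - 3*t))
l = 3909/4 (l = -¾ + (¼)*3912 = -¾ + 978 = 3909/4 ≈ 977.25)
W(T(-3, -5)) - l = -3*(2 - 3*(-3)) - 1*3909/4 = -3*(2 + 9) - 3909/4 = -3*11 - 3909/4 = -33 - 3909/4 = -4041/4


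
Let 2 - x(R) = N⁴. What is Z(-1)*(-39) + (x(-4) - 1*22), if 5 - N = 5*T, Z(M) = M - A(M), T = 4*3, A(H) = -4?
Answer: -9150762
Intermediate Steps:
T = 12
Z(M) = 4 + M (Z(M) = M - 1*(-4) = M + 4 = 4 + M)
N = -55 (N = 5 - 5*12 = 5 - 1*60 = 5 - 60 = -55)
x(R) = -9150623 (x(R) = 2 - 1*(-55)⁴ = 2 - 1*9150625 = 2 - 9150625 = -9150623)
Z(-1)*(-39) + (x(-4) - 1*22) = (4 - 1)*(-39) + (-9150623 - 1*22) = 3*(-39) + (-9150623 - 22) = -117 - 9150645 = -9150762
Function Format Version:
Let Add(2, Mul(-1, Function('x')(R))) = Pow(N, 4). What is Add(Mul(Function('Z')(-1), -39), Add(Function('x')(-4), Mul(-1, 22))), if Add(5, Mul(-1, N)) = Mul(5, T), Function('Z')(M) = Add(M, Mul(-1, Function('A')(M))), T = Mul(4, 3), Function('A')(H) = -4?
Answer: -9150762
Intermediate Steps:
T = 12
Function('Z')(M) = Add(4, M) (Function('Z')(M) = Add(M, Mul(-1, -4)) = Add(M, 4) = Add(4, M))
N = -55 (N = Add(5, Mul(-1, Mul(5, 12))) = Add(5, Mul(-1, 60)) = Add(5, -60) = -55)
Function('x')(R) = -9150623 (Function('x')(R) = Add(2, Mul(-1, Pow(-55, 4))) = Add(2, Mul(-1, 9150625)) = Add(2, -9150625) = -9150623)
Add(Mul(Function('Z')(-1), -39), Add(Function('x')(-4), Mul(-1, 22))) = Add(Mul(Add(4, -1), -39), Add(-9150623, Mul(-1, 22))) = Add(Mul(3, -39), Add(-9150623, -22)) = Add(-117, -9150645) = -9150762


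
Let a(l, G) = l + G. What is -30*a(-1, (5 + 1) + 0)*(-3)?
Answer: 450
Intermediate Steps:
a(l, G) = G + l
-30*a(-1, (5 + 1) + 0)*(-3) = -30*(((5 + 1) + 0) - 1)*(-3) = -30*((6 + 0) - 1)*(-3) = -30*(6 - 1)*(-3) = -30*5*(-3) = -150*(-3) = 450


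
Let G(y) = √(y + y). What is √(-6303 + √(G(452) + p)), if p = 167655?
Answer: √(-6303 + √(167655 + 2*√226)) ≈ 76.769*I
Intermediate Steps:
G(y) = √2*√y (G(y) = √(2*y) = √2*√y)
√(-6303 + √(G(452) + p)) = √(-6303 + √(√2*√452 + 167655)) = √(-6303 + √(√2*(2*√113) + 167655)) = √(-6303 + √(2*√226 + 167655)) = √(-6303 + √(167655 + 2*√226))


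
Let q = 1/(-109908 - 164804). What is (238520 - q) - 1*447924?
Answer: -57525791647/274712 ≈ -2.0940e+5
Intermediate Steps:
q = -1/274712 (q = 1/(-274712) = -1/274712 ≈ -3.6402e-6)
(238520 - q) - 1*447924 = (238520 - 1*(-1/274712)) - 1*447924 = (238520 + 1/274712) - 447924 = 65524306241/274712 - 447924 = -57525791647/274712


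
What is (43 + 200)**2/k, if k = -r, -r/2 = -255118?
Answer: -59049/510236 ≈ -0.11573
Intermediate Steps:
r = 510236 (r = -2*(-255118) = 510236)
k = -510236 (k = -1*510236 = -510236)
(43 + 200)**2/k = (43 + 200)**2/(-510236) = 243**2*(-1/510236) = 59049*(-1/510236) = -59049/510236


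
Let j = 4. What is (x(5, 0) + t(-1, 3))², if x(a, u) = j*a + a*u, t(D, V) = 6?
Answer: 676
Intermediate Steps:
x(a, u) = 4*a + a*u
(x(5, 0) + t(-1, 3))² = (5*(4 + 0) + 6)² = (5*4 + 6)² = (20 + 6)² = 26² = 676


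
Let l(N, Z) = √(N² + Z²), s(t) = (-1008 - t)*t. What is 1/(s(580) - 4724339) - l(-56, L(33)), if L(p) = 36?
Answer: -1/5645379 - 4*√277 ≈ -66.573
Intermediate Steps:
s(t) = t*(-1008 - t)
1/(s(580) - 4724339) - l(-56, L(33)) = 1/(-1*580*(1008 + 580) - 4724339) - √((-56)² + 36²) = 1/(-1*580*1588 - 4724339) - √(3136 + 1296) = 1/(-921040 - 4724339) - √4432 = 1/(-5645379) - 4*√277 = -1/5645379 - 4*√277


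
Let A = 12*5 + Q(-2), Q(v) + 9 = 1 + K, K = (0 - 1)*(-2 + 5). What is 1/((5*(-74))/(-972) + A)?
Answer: 486/23999 ≈ 0.020251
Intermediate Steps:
K = -3 (K = -1*3 = -3)
Q(v) = -11 (Q(v) = -9 + (1 - 3) = -9 - 2 = -11)
A = 49 (A = 12*5 - 11 = 60 - 11 = 49)
1/((5*(-74))/(-972) + A) = 1/((5*(-74))/(-972) + 49) = 1/(-370*(-1/972) + 49) = 1/(185/486 + 49) = 1/(23999/486) = 486/23999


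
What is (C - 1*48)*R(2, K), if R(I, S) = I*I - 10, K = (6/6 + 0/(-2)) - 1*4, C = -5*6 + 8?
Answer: 420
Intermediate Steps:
C = -22 (C = -30 + 8 = -22)
K = -3 (K = (6*(⅙) + 0*(-½)) - 4 = (1 + 0) - 4 = 1 - 4 = -3)
R(I, S) = -10 + I² (R(I, S) = I² - 10 = -10 + I²)
(C - 1*48)*R(2, K) = (-22 - 1*48)*(-10 + 2²) = (-22 - 48)*(-10 + 4) = -70*(-6) = 420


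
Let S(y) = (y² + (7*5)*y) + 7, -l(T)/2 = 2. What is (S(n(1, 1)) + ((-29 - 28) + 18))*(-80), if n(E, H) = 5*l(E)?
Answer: 26560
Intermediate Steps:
l(T) = -4 (l(T) = -2*2 = -4)
n(E, H) = -20 (n(E, H) = 5*(-4) = -20)
S(y) = 7 + y² + 35*y (S(y) = (y² + 35*y) + 7 = 7 + y² + 35*y)
(S(n(1, 1)) + ((-29 - 28) + 18))*(-80) = ((7 + (-20)² + 35*(-20)) + ((-29 - 28) + 18))*(-80) = ((7 + 400 - 700) + (-57 + 18))*(-80) = (-293 - 39)*(-80) = -332*(-80) = 26560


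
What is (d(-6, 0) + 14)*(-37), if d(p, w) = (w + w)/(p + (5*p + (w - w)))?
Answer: -518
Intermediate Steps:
d(p, w) = w/(3*p) (d(p, w) = (2*w)/(p + (5*p + 0)) = (2*w)/(p + 5*p) = (2*w)/((6*p)) = (2*w)*(1/(6*p)) = w/(3*p))
(d(-6, 0) + 14)*(-37) = ((1/3)*0/(-6) + 14)*(-37) = ((1/3)*0*(-1/6) + 14)*(-37) = (0 + 14)*(-37) = 14*(-37) = -518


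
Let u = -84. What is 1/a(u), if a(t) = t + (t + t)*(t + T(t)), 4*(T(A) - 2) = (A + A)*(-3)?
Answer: -1/7476 ≈ -0.00013376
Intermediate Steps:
T(A) = 2 - 3*A/2 (T(A) = 2 + ((A + A)*(-3))/4 = 2 + ((2*A)*(-3))/4 = 2 + (-6*A)/4 = 2 - 3*A/2)
a(t) = t + 2*t*(2 - t/2) (a(t) = t + (t + t)*(t + (2 - 3*t/2)) = t + (2*t)*(2 - t/2) = t + 2*t*(2 - t/2))
1/a(u) = 1/(-84*(5 - 1*(-84))) = 1/(-84*(5 + 84)) = 1/(-84*89) = 1/(-7476) = -1/7476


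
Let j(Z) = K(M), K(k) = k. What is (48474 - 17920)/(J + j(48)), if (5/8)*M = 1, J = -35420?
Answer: -76385/88546 ≈ -0.86266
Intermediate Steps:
M = 8/5 (M = (8/5)*1 = 8/5 ≈ 1.6000)
j(Z) = 8/5
(48474 - 17920)/(J + j(48)) = (48474 - 17920)/(-35420 + 8/5) = 30554/(-177092/5) = 30554*(-5/177092) = -76385/88546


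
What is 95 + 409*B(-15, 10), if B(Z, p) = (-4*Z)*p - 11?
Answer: 240996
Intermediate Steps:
B(Z, p) = -11 - 4*Z*p (B(Z, p) = -4*Z*p - 11 = -11 - 4*Z*p)
95 + 409*B(-15, 10) = 95 + 409*(-11 - 4*(-15)*10) = 95 + 409*(-11 + 600) = 95 + 409*589 = 95 + 240901 = 240996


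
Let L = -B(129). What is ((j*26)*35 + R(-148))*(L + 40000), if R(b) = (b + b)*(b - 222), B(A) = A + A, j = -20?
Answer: 3629239440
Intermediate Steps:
B(A) = 2*A
R(b) = 2*b*(-222 + b) (R(b) = (2*b)*(-222 + b) = 2*b*(-222 + b))
L = -258 (L = -2*129 = -1*258 = -258)
((j*26)*35 + R(-148))*(L + 40000) = (-20*26*35 + 2*(-148)*(-222 - 148))*(-258 + 40000) = (-520*35 + 2*(-148)*(-370))*39742 = (-18200 + 109520)*39742 = 91320*39742 = 3629239440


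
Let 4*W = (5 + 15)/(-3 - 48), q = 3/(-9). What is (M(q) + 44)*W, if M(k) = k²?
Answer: -1985/459 ≈ -4.3246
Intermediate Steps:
q = -⅓ (q = 3*(-⅑) = -⅓ ≈ -0.33333)
W = -5/51 (W = ((5 + 15)/(-3 - 48))/4 = (20/(-51))/4 = (20*(-1/51))/4 = (¼)*(-20/51) = -5/51 ≈ -0.098039)
(M(q) + 44)*W = ((-⅓)² + 44)*(-5/51) = (⅑ + 44)*(-5/51) = (397/9)*(-5/51) = -1985/459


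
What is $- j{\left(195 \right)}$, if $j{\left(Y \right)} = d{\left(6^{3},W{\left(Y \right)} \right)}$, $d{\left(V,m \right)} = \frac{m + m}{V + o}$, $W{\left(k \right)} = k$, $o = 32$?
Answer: $- \frac{195}{124} \approx -1.5726$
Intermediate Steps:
$d{\left(V,m \right)} = \frac{2 m}{32 + V}$ ($d{\left(V,m \right)} = \frac{m + m}{V + 32} = \frac{2 m}{32 + V}$)
$j{\left(Y \right)} = \frac{Y}{124}$ ($j{\left(Y \right)} = \frac{2 Y}{32 + 6^{3}} = \frac{2 Y}{32 + 216} = \frac{2 Y}{248} = 2 Y \frac{1}{248} = \frac{Y}{124}$)
$- j{\left(195 \right)} = - \frac{195}{124}$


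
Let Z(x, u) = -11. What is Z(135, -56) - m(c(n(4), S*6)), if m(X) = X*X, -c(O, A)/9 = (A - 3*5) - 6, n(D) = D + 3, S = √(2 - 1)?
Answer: -18236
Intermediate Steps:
S = 1 (S = √1 = 1)
n(D) = 3 + D
c(O, A) = 189 - 9*A (c(O, A) = -9*((A - 3*5) - 6) = -9*((A - 15) - 6) = -9*((-15 + A) - 6) = -9*(-21 + A) = 189 - 9*A)
m(X) = X²
Z(135, -56) - m(c(n(4), S*6)) = -11 - (189 - 9*6)² = -11 - (189 - 54)² = -11 - 1*135² = -11 - 1*18225 = -11 - 18225 = -18236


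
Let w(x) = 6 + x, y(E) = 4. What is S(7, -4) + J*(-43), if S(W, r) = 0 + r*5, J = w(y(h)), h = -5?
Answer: -450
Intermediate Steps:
J = 10 (J = 6 + 4 = 10)
S(W, r) = 5*r (S(W, r) = 0 + 5*r = 5*r)
S(7, -4) + J*(-43) = 5*(-4) + 10*(-43) = -20 - 430 = -450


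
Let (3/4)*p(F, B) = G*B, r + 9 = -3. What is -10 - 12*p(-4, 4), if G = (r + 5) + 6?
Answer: 54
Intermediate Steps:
r = -12 (r = -9 - 3 = -12)
G = -1 (G = (-12 + 5) + 6 = -7 + 6 = -1)
p(F, B) = -4*B/3 (p(F, B) = 4*(-B)/3 = -4*B/3)
-10 - 12*p(-4, 4) = -10 - (-16)*4 = -10 - 12*(-16/3) = -10 + 64 = 54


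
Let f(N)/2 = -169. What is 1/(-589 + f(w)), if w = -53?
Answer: -1/927 ≈ -0.0010787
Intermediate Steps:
f(N) = -338 (f(N) = 2*(-169) = -338)
1/(-589 + f(w)) = 1/(-589 - 338) = 1/(-927) = -1/927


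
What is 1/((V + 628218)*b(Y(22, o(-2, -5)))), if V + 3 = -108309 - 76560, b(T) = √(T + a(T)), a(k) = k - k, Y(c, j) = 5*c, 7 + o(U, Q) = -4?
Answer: √110/48768060 ≈ 2.1506e-7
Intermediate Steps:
o(U, Q) = -11 (o(U, Q) = -7 - 4 = -11)
a(k) = 0
b(T) = √T (b(T) = √(T + 0) = √T)
V = -184872 (V = -3 + (-108309 - 76560) = -3 - 184869 = -184872)
1/((V + 628218)*b(Y(22, o(-2, -5)))) = 1/((-184872 + 628218)*(√(5*22))) = 1/(443346*(√110)) = (√110/110)/443346 = √110/48768060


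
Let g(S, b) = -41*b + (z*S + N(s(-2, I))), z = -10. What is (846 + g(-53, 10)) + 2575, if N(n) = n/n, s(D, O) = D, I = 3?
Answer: 3542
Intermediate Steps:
N(n) = 1
g(S, b) = 1 - 41*b - 10*S (g(S, b) = -41*b + (-10*S + 1) = -41*b + (1 - 10*S) = 1 - 41*b - 10*S)
(846 + g(-53, 10)) + 2575 = (846 + (1 - 41*10 - 10*(-53))) + 2575 = (846 + (1 - 410 + 530)) + 2575 = (846 + 121) + 2575 = 967 + 2575 = 3542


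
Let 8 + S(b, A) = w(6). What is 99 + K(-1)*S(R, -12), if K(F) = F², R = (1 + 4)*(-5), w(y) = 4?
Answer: 95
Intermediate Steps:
R = -25 (R = 5*(-5) = -25)
S(b, A) = -4 (S(b, A) = -8 + 4 = -4)
99 + K(-1)*S(R, -12) = 99 + (-1)²*(-4) = 99 + 1*(-4) = 99 - 4 = 95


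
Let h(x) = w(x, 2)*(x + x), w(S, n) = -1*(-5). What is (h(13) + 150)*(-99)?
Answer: -27720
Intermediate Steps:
w(S, n) = 5
h(x) = 10*x (h(x) = 5*(x + x) = 5*(2*x) = 10*x)
(h(13) + 150)*(-99) = (10*13 + 150)*(-99) = (130 + 150)*(-99) = 280*(-99) = -27720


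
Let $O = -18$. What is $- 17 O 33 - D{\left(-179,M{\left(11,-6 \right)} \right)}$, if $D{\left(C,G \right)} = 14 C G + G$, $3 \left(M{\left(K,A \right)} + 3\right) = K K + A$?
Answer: $98608$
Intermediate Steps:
$M{\left(K,A \right)} = -3 + \frac{A}{3} + \frac{K^{2}}{3}$ ($M{\left(K,A \right)} = -3 + \frac{K K + A}{3} = -3 + \frac{K^{2} + A}{3} = -3 + \frac{A + K^{2}}{3} = -3 + \left(\frac{A}{3} + \frac{K^{2}}{3}\right) = -3 + \frac{A}{3} + \frac{K^{2}}{3}$)
$D{\left(C,G \right)} = G + 14 C G$ ($D{\left(C,G \right)} = 14 C G + G = G + 14 C G$)
$- 17 O 33 - D{\left(-179,M{\left(11,-6 \right)} \right)} = \left(-17\right) \left(-18\right) 33 - \left(-3 + \frac{1}{3} \left(-6\right) + \frac{11^{2}}{3}\right) \left(1 + 14 \left(-179\right)\right) = 306 \cdot 33 - \left(-3 - 2 + \frac{1}{3} \cdot 121\right) \left(1 - 2506\right) = 10098 - \left(-3 - 2 + \frac{121}{3}\right) \left(-2505\right) = 10098 - \frac{106}{3} \left(-2505\right) = 10098 - -88510 = 10098 + 88510 = 98608$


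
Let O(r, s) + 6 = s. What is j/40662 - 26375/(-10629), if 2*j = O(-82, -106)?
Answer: 59548057/24010911 ≈ 2.4800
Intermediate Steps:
O(r, s) = -6 + s
j = -56 (j = (-6 - 106)/2 = (½)*(-112) = -56)
j/40662 - 26375/(-10629) = -56/40662 - 26375/(-10629) = -56*1/40662 - 26375*(-1/10629) = -28/20331 + 26375/10629 = 59548057/24010911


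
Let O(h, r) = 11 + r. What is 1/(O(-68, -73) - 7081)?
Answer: -1/7143 ≈ -0.00014000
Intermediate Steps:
1/(O(-68, -73) - 7081) = 1/((11 - 73) - 7081) = 1/(-62 - 7081) = 1/(-7143) = -1/7143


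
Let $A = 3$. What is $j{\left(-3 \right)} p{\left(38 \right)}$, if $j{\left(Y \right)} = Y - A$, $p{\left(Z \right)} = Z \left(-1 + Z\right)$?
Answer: $-8436$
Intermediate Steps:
$j{\left(Y \right)} = -3 + Y$ ($j{\left(Y \right)} = Y - 3 = -3 + Y$)
$j{\left(-3 \right)} p{\left(38 \right)} = \left(-3 - 3\right) 38 \left(-1 + 38\right) = - 6 \cdot 38 \cdot 37 = \left(-6\right) 1406 = -8436$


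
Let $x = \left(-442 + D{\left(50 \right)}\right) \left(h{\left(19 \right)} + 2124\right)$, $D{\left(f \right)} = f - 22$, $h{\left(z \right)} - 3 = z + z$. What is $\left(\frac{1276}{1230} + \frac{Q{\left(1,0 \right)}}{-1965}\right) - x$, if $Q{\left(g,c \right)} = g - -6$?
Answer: $\frac{72211298441}{80565} \approx 8.9631 \cdot 10^{5}$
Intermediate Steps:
$Q{\left(g,c \right)} = 6 + g$ ($Q{\left(g,c \right)} = g + 6 = 6 + g$)
$h{\left(z \right)} = 3 + 2 z$ ($h{\left(z \right)} = 3 + \left(z + z\right) = 3 + 2 z$)
$D{\left(f \right)} = -22 + f$
$x = -896310$ ($x = \left(-442 + \left(-22 + 50\right)\right) \left(\left(3 + 2 \cdot 19\right) + 2124\right) = \left(-442 + 28\right) \left(\left(3 + 38\right) + 2124\right) = - 414 \left(41 + 2124\right) = \left(-414\right) 2165 = -896310$)
$\left(\frac{1276}{1230} + \frac{Q{\left(1,0 \right)}}{-1965}\right) - x = \left(\frac{1276}{1230} + \frac{6 + 1}{-1965}\right) - -896310 = \left(1276 \cdot \frac{1}{1230} + 7 \left(- \frac{1}{1965}\right)\right) + 896310 = \left(\frac{638}{615} - \frac{7}{1965}\right) + 896310 = \frac{83291}{80565} + 896310 = \frac{72211298441}{80565}$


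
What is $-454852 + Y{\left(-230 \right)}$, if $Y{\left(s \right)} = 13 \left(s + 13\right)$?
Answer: $-457673$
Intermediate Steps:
$Y{\left(s \right)} = 169 + 13 s$ ($Y{\left(s \right)} = 13 \left(13 + s\right) = 169 + 13 s$)
$-454852 + Y{\left(-230 \right)} = -454852 + \left(169 + 13 \left(-230\right)\right) = -454852 + \left(169 - 2990\right) = -454852 - 2821 = -457673$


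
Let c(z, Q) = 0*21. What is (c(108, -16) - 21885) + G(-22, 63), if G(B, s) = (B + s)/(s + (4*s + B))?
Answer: -6412264/293 ≈ -21885.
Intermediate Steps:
c(z, Q) = 0
G(B, s) = (B + s)/(B + 5*s) (G(B, s) = (B + s)/(s + (B + 4*s)) = (B + s)/(B + 5*s))
(c(108, -16) - 21885) + G(-22, 63) = (0 - 21885) + (-22 + 63)/(-22 + 5*63) = -21885 + 41/(-22 + 315) = -21885 + 41/293 = -6412264/293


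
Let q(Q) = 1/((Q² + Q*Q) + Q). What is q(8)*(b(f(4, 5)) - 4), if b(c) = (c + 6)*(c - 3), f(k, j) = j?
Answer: 9/68 ≈ 0.13235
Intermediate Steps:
q(Q) = 1/(Q + 2*Q²) (q(Q) = 1/((Q² + Q²) + Q) = 1/(2*Q² + Q) = 1/(Q + 2*Q²))
b(c) = (-3 + c)*(6 + c) (b(c) = (6 + c)*(-3 + c) = (-3 + c)*(6 + c))
q(8)*(b(f(4, 5)) - 4) = (1/(8*(1 + 2*8)))*((-18 + 5² + 3*5) - 4) = (1/(8*(1 + 16)))*((-18 + 25 + 15) - 4) = ((⅛)/17)*(22 - 4) = ((⅛)*(1/17))*18 = (1/136)*18 = 9/68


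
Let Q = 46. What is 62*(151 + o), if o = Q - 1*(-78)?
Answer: 17050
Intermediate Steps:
o = 124 (o = 46 - 1*(-78) = 46 + 78 = 124)
62*(151 + o) = 62*(151 + 124) = 62*275 = 17050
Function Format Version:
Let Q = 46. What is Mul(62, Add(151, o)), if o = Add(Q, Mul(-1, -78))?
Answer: 17050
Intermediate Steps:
o = 124 (o = Add(46, Mul(-1, -78)) = Add(46, 78) = 124)
Mul(62, Add(151, o)) = Mul(62, Add(151, 124)) = Mul(62, 275) = 17050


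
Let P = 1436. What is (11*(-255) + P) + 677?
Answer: -692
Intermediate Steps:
(11*(-255) + P) + 677 = (11*(-255) + 1436) + 677 = (-2805 + 1436) + 677 = -1369 + 677 = -692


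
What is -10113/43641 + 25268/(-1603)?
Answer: -372977309/23318841 ≈ -15.995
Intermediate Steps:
-10113/43641 + 25268/(-1603) = -10113*1/43641 + 25268*(-1/1603) = -3371/14547 - 25268/1603 = -372977309/23318841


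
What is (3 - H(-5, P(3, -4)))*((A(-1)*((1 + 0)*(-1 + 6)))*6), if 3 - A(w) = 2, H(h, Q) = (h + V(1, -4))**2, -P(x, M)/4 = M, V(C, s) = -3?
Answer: -1830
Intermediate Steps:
P(x, M) = -4*M
H(h, Q) = (-3 + h)**2 (H(h, Q) = (h - 3)**2 = (-3 + h)**2)
A(w) = 1 (A(w) = 3 - 1*2 = 3 - 2 = 1)
(3 - H(-5, P(3, -4)))*((A(-1)*((1 + 0)*(-1 + 6)))*6) = (3 - (-3 - 5)**2)*((1*((1 + 0)*(-1 + 6)))*6) = (3 - 1*(-8)**2)*((1*(1*5))*6) = (3 - 1*64)*((1*5)*6) = (3 - 64)*(5*6) = -61*30 = -1830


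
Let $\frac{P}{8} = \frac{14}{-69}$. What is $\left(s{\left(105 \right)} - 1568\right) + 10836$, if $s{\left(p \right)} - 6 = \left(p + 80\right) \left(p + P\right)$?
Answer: $\frac{1959511}{69} \approx 28399.0$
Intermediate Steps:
$P = - \frac{112}{69}$ ($P = 8 \frac{14}{-69} = 8 \cdot 14 \left(- \frac{1}{69}\right) = 8 \left(- \frac{14}{69}\right) = - \frac{112}{69} \approx -1.6232$)
$s{\left(p \right)} = 6 + \left(80 + p\right) \left(- \frac{112}{69} + p\right)$ ($s{\left(p \right)} = 6 + \left(p + 80\right) \left(p - \frac{112}{69}\right) = 6 + \left(80 + p\right) \left(- \frac{112}{69} + p\right)$)
$\left(s{\left(105 \right)} - 1568\right) + 10836 = \left(\left(- \frac{8546}{69} + 105^{2} + \frac{5408}{69} \cdot 105\right) - 1568\right) + 10836 = \left(\left(- \frac{8546}{69} + 11025 + \frac{189280}{23}\right) - 1568\right) + 10836 = \left(\frac{1320019}{69} - 1568\right) + 10836 = \frac{1211827}{69} + 10836 = \frac{1959511}{69}$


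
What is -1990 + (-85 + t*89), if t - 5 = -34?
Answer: -4656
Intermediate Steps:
t = -29 (t = 5 - 34 = -29)
-1990 + (-85 + t*89) = -1990 + (-85 - 29*89) = -1990 + (-85 - 2581) = -1990 - 2666 = -4656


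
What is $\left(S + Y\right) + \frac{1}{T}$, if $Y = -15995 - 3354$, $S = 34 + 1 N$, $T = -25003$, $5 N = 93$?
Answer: $- \frac{2412339451}{125015} \approx -19296.0$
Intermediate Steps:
$N = \frac{93}{5}$ ($N = \frac{1}{5} \cdot 93 = \frac{93}{5} \approx 18.6$)
$S = \frac{263}{5}$ ($S = 34 + 1 \cdot \frac{93}{5} = 34 + \frac{93}{5} = \frac{263}{5} \approx 52.6$)
$Y = -19349$
$\left(S + Y\right) + \frac{1}{T} = \left(\frac{263}{5} - 19349\right) + \frac{1}{-25003} = - \frac{96482}{5} - \frac{1}{25003} = - \frac{2412339451}{125015}$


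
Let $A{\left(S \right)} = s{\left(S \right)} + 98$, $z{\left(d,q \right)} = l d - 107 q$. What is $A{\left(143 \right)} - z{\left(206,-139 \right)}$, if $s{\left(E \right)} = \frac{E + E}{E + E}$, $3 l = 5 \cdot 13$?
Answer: $- \frac{57712}{3} \approx -19237.0$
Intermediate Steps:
$l = \frac{65}{3}$ ($l = \frac{5 \cdot 13}{3} = \frac{1}{3} \cdot 65 = \frac{65}{3} \approx 21.667$)
$z{\left(d,q \right)} = - 107 q + \frac{65 d}{3}$ ($z{\left(d,q \right)} = \frac{65 d}{3} - 107 q = - 107 q + \frac{65 d}{3}$)
$s{\left(E \right)} = 1$ ($s{\left(E \right)} = \frac{2 E}{2 E} = 2 E \frac{1}{2 E} = 1$)
$A{\left(S \right)} = 99$ ($A{\left(S \right)} = 1 + 98 = 99$)
$A{\left(143 \right)} - z{\left(206,-139 \right)} = 99 - \left(\left(-107\right) \left(-139\right) + \frac{65}{3} \cdot 206\right) = 99 - \left(14873 + \frac{13390}{3}\right) = 99 - \frac{58009}{3} = - \frac{57712}{3}$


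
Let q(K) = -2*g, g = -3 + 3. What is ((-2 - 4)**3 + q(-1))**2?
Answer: 46656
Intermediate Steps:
g = 0
q(K) = 0 (q(K) = -2*0 = 0)
((-2 - 4)**3 + q(-1))**2 = ((-2 - 4)**3 + 0)**2 = ((-6)**3 + 0)**2 = (-216 + 0)**2 = (-216)**2 = 46656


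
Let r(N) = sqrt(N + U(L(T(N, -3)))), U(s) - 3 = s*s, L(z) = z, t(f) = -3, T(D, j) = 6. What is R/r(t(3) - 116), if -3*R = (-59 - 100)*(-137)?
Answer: 7261*I*sqrt(5)/20 ≈ 811.8*I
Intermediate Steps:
U(s) = 3 + s**2 (U(s) = 3 + s*s = 3 + s**2)
R = -7261 (R = -(-59 - 100)*(-137)/3 = -(-53)*(-137) = -1/3*21783 = -7261)
r(N) = sqrt(39 + N) (r(N) = sqrt(N + (3 + 6**2)) = sqrt(N + (3 + 36)) = sqrt(N + 39) = sqrt(39 + N))
R/r(t(3) - 116) = -7261/sqrt(39 + (-3 - 116)) = -7261/sqrt(39 - 119) = -7261*(-I*sqrt(5)/20) = -(-7261)*I*sqrt(5)/20 = 7261*I*sqrt(5)/20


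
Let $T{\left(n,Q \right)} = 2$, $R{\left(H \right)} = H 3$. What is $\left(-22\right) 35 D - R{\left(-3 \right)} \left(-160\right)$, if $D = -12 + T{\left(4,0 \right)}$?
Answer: $6260$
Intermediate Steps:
$R{\left(H \right)} = 3 H$
$D = -10$ ($D = -12 + 2 = -10$)
$\left(-22\right) 35 D - R{\left(-3 \right)} \left(-160\right) = \left(-22\right) 35 \left(-10\right) - 3 \left(-3\right) \left(-160\right) = \left(-770\right) \left(-10\right) - \left(-9\right) \left(-160\right) = 7700 - 1440 = 6260$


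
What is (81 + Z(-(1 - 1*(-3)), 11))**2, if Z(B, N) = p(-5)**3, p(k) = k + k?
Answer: 844561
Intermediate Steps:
p(k) = 2*k
Z(B, N) = -1000 (Z(B, N) = (2*(-5))**3 = (-10)**3 = -1000)
(81 + Z(-(1 - 1*(-3)), 11))**2 = (81 - 1000)**2 = (-919)**2 = 844561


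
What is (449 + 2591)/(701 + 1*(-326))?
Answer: 608/75 ≈ 8.1067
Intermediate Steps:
(449 + 2591)/(701 + 1*(-326)) = 3040/(701 - 326) = 3040/375 = 3040*(1/375) = 608/75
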